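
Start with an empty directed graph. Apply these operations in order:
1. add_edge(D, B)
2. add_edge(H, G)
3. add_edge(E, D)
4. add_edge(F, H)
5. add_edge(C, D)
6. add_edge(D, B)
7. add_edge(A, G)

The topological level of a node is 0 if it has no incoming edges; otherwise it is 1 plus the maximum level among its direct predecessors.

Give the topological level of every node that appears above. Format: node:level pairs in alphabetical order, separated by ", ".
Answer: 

Answer: A:0, B:2, C:0, D:1, E:0, F:0, G:2, H:1

Derivation:
Op 1: add_edge(D, B). Edges now: 1
Op 2: add_edge(H, G). Edges now: 2
Op 3: add_edge(E, D). Edges now: 3
Op 4: add_edge(F, H). Edges now: 4
Op 5: add_edge(C, D). Edges now: 5
Op 6: add_edge(D, B) (duplicate, no change). Edges now: 5
Op 7: add_edge(A, G). Edges now: 6
Compute levels (Kahn BFS):
  sources (in-degree 0): A, C, E, F
  process A: level=0
    A->G: in-degree(G)=1, level(G)>=1
  process C: level=0
    C->D: in-degree(D)=1, level(D)>=1
  process E: level=0
    E->D: in-degree(D)=0, level(D)=1, enqueue
  process F: level=0
    F->H: in-degree(H)=0, level(H)=1, enqueue
  process D: level=1
    D->B: in-degree(B)=0, level(B)=2, enqueue
  process H: level=1
    H->G: in-degree(G)=0, level(G)=2, enqueue
  process B: level=2
  process G: level=2
All levels: A:0, B:2, C:0, D:1, E:0, F:0, G:2, H:1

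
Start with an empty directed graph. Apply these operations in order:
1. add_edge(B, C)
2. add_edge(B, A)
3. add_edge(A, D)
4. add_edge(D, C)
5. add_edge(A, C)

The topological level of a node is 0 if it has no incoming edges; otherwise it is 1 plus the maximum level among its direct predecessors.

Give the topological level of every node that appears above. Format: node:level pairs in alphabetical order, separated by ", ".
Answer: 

Answer: A:1, B:0, C:3, D:2

Derivation:
Op 1: add_edge(B, C). Edges now: 1
Op 2: add_edge(B, A). Edges now: 2
Op 3: add_edge(A, D). Edges now: 3
Op 4: add_edge(D, C). Edges now: 4
Op 5: add_edge(A, C). Edges now: 5
Compute levels (Kahn BFS):
  sources (in-degree 0): B
  process B: level=0
    B->A: in-degree(A)=0, level(A)=1, enqueue
    B->C: in-degree(C)=2, level(C)>=1
  process A: level=1
    A->C: in-degree(C)=1, level(C)>=2
    A->D: in-degree(D)=0, level(D)=2, enqueue
  process D: level=2
    D->C: in-degree(C)=0, level(C)=3, enqueue
  process C: level=3
All levels: A:1, B:0, C:3, D:2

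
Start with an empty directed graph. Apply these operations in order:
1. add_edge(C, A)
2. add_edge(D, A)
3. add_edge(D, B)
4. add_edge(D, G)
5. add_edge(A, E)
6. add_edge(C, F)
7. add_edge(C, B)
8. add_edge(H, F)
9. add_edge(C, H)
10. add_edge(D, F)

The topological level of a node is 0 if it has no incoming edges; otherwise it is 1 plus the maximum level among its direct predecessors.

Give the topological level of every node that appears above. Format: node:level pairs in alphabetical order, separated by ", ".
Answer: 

Answer: A:1, B:1, C:0, D:0, E:2, F:2, G:1, H:1

Derivation:
Op 1: add_edge(C, A). Edges now: 1
Op 2: add_edge(D, A). Edges now: 2
Op 3: add_edge(D, B). Edges now: 3
Op 4: add_edge(D, G). Edges now: 4
Op 5: add_edge(A, E). Edges now: 5
Op 6: add_edge(C, F). Edges now: 6
Op 7: add_edge(C, B). Edges now: 7
Op 8: add_edge(H, F). Edges now: 8
Op 9: add_edge(C, H). Edges now: 9
Op 10: add_edge(D, F). Edges now: 10
Compute levels (Kahn BFS):
  sources (in-degree 0): C, D
  process C: level=0
    C->A: in-degree(A)=1, level(A)>=1
    C->B: in-degree(B)=1, level(B)>=1
    C->F: in-degree(F)=2, level(F)>=1
    C->H: in-degree(H)=0, level(H)=1, enqueue
  process D: level=0
    D->A: in-degree(A)=0, level(A)=1, enqueue
    D->B: in-degree(B)=0, level(B)=1, enqueue
    D->F: in-degree(F)=1, level(F)>=1
    D->G: in-degree(G)=0, level(G)=1, enqueue
  process H: level=1
    H->F: in-degree(F)=0, level(F)=2, enqueue
  process A: level=1
    A->E: in-degree(E)=0, level(E)=2, enqueue
  process B: level=1
  process G: level=1
  process F: level=2
  process E: level=2
All levels: A:1, B:1, C:0, D:0, E:2, F:2, G:1, H:1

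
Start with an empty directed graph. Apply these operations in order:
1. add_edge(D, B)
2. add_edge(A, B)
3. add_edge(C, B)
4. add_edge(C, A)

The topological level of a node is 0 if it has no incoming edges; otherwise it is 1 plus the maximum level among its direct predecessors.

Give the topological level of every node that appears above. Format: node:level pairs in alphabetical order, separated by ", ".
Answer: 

Op 1: add_edge(D, B). Edges now: 1
Op 2: add_edge(A, B). Edges now: 2
Op 3: add_edge(C, B). Edges now: 3
Op 4: add_edge(C, A). Edges now: 4
Compute levels (Kahn BFS):
  sources (in-degree 0): C, D
  process C: level=0
    C->A: in-degree(A)=0, level(A)=1, enqueue
    C->B: in-degree(B)=2, level(B)>=1
  process D: level=0
    D->B: in-degree(B)=1, level(B)>=1
  process A: level=1
    A->B: in-degree(B)=0, level(B)=2, enqueue
  process B: level=2
All levels: A:1, B:2, C:0, D:0

Answer: A:1, B:2, C:0, D:0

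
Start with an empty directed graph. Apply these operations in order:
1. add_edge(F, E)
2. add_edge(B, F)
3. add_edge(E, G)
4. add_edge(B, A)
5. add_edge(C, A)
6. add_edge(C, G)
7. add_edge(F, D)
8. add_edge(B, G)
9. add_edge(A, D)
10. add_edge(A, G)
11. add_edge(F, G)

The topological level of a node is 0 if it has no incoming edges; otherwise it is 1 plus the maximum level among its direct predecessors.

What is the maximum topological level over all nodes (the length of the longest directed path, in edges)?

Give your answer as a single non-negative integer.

Answer: 3

Derivation:
Op 1: add_edge(F, E). Edges now: 1
Op 2: add_edge(B, F). Edges now: 2
Op 3: add_edge(E, G). Edges now: 3
Op 4: add_edge(B, A). Edges now: 4
Op 5: add_edge(C, A). Edges now: 5
Op 6: add_edge(C, G). Edges now: 6
Op 7: add_edge(F, D). Edges now: 7
Op 8: add_edge(B, G). Edges now: 8
Op 9: add_edge(A, D). Edges now: 9
Op 10: add_edge(A, G). Edges now: 10
Op 11: add_edge(F, G). Edges now: 11
Compute levels (Kahn BFS):
  sources (in-degree 0): B, C
  process B: level=0
    B->A: in-degree(A)=1, level(A)>=1
    B->F: in-degree(F)=0, level(F)=1, enqueue
    B->G: in-degree(G)=4, level(G)>=1
  process C: level=0
    C->A: in-degree(A)=0, level(A)=1, enqueue
    C->G: in-degree(G)=3, level(G)>=1
  process F: level=1
    F->D: in-degree(D)=1, level(D)>=2
    F->E: in-degree(E)=0, level(E)=2, enqueue
    F->G: in-degree(G)=2, level(G)>=2
  process A: level=1
    A->D: in-degree(D)=0, level(D)=2, enqueue
    A->G: in-degree(G)=1, level(G)>=2
  process E: level=2
    E->G: in-degree(G)=0, level(G)=3, enqueue
  process D: level=2
  process G: level=3
All levels: A:1, B:0, C:0, D:2, E:2, F:1, G:3
max level = 3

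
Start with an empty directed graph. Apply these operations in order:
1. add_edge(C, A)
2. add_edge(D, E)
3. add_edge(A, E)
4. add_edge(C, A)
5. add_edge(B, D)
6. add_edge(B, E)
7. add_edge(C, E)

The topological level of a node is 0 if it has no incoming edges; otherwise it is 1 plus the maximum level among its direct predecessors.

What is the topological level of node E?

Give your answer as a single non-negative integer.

Answer: 2

Derivation:
Op 1: add_edge(C, A). Edges now: 1
Op 2: add_edge(D, E). Edges now: 2
Op 3: add_edge(A, E). Edges now: 3
Op 4: add_edge(C, A) (duplicate, no change). Edges now: 3
Op 5: add_edge(B, D). Edges now: 4
Op 6: add_edge(B, E). Edges now: 5
Op 7: add_edge(C, E). Edges now: 6
Compute levels (Kahn BFS):
  sources (in-degree 0): B, C
  process B: level=0
    B->D: in-degree(D)=0, level(D)=1, enqueue
    B->E: in-degree(E)=3, level(E)>=1
  process C: level=0
    C->A: in-degree(A)=0, level(A)=1, enqueue
    C->E: in-degree(E)=2, level(E)>=1
  process D: level=1
    D->E: in-degree(E)=1, level(E)>=2
  process A: level=1
    A->E: in-degree(E)=0, level(E)=2, enqueue
  process E: level=2
All levels: A:1, B:0, C:0, D:1, E:2
level(E) = 2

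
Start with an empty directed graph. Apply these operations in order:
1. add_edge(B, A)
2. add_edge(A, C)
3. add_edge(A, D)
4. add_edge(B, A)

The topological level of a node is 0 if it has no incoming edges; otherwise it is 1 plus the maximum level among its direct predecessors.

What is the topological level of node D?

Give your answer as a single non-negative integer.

Op 1: add_edge(B, A). Edges now: 1
Op 2: add_edge(A, C). Edges now: 2
Op 3: add_edge(A, D). Edges now: 3
Op 4: add_edge(B, A) (duplicate, no change). Edges now: 3
Compute levels (Kahn BFS):
  sources (in-degree 0): B
  process B: level=0
    B->A: in-degree(A)=0, level(A)=1, enqueue
  process A: level=1
    A->C: in-degree(C)=0, level(C)=2, enqueue
    A->D: in-degree(D)=0, level(D)=2, enqueue
  process C: level=2
  process D: level=2
All levels: A:1, B:0, C:2, D:2
level(D) = 2

Answer: 2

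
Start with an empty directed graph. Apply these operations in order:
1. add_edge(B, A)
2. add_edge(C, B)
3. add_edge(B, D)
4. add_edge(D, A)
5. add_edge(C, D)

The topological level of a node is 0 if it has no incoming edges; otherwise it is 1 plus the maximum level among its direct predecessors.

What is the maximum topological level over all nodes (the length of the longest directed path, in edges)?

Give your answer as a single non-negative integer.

Op 1: add_edge(B, A). Edges now: 1
Op 2: add_edge(C, B). Edges now: 2
Op 3: add_edge(B, D). Edges now: 3
Op 4: add_edge(D, A). Edges now: 4
Op 5: add_edge(C, D). Edges now: 5
Compute levels (Kahn BFS):
  sources (in-degree 0): C
  process C: level=0
    C->B: in-degree(B)=0, level(B)=1, enqueue
    C->D: in-degree(D)=1, level(D)>=1
  process B: level=1
    B->A: in-degree(A)=1, level(A)>=2
    B->D: in-degree(D)=0, level(D)=2, enqueue
  process D: level=2
    D->A: in-degree(A)=0, level(A)=3, enqueue
  process A: level=3
All levels: A:3, B:1, C:0, D:2
max level = 3

Answer: 3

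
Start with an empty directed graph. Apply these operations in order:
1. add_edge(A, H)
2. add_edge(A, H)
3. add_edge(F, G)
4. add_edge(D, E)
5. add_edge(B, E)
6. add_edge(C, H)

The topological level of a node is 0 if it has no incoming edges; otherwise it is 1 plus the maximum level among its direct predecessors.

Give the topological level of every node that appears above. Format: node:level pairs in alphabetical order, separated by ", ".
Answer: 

Answer: A:0, B:0, C:0, D:0, E:1, F:0, G:1, H:1

Derivation:
Op 1: add_edge(A, H). Edges now: 1
Op 2: add_edge(A, H) (duplicate, no change). Edges now: 1
Op 3: add_edge(F, G). Edges now: 2
Op 4: add_edge(D, E). Edges now: 3
Op 5: add_edge(B, E). Edges now: 4
Op 6: add_edge(C, H). Edges now: 5
Compute levels (Kahn BFS):
  sources (in-degree 0): A, B, C, D, F
  process A: level=0
    A->H: in-degree(H)=1, level(H)>=1
  process B: level=0
    B->E: in-degree(E)=1, level(E)>=1
  process C: level=0
    C->H: in-degree(H)=0, level(H)=1, enqueue
  process D: level=0
    D->E: in-degree(E)=0, level(E)=1, enqueue
  process F: level=0
    F->G: in-degree(G)=0, level(G)=1, enqueue
  process H: level=1
  process E: level=1
  process G: level=1
All levels: A:0, B:0, C:0, D:0, E:1, F:0, G:1, H:1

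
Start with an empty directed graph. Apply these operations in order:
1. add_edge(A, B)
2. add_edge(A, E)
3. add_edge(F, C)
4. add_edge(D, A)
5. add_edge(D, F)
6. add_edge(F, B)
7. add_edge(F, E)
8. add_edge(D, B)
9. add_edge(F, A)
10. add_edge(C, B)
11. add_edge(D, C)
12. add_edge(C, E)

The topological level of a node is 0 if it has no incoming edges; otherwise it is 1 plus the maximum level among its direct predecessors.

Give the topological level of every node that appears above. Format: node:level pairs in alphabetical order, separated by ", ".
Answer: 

Op 1: add_edge(A, B). Edges now: 1
Op 2: add_edge(A, E). Edges now: 2
Op 3: add_edge(F, C). Edges now: 3
Op 4: add_edge(D, A). Edges now: 4
Op 5: add_edge(D, F). Edges now: 5
Op 6: add_edge(F, B). Edges now: 6
Op 7: add_edge(F, E). Edges now: 7
Op 8: add_edge(D, B). Edges now: 8
Op 9: add_edge(F, A). Edges now: 9
Op 10: add_edge(C, B). Edges now: 10
Op 11: add_edge(D, C). Edges now: 11
Op 12: add_edge(C, E). Edges now: 12
Compute levels (Kahn BFS):
  sources (in-degree 0): D
  process D: level=0
    D->A: in-degree(A)=1, level(A)>=1
    D->B: in-degree(B)=3, level(B)>=1
    D->C: in-degree(C)=1, level(C)>=1
    D->F: in-degree(F)=0, level(F)=1, enqueue
  process F: level=1
    F->A: in-degree(A)=0, level(A)=2, enqueue
    F->B: in-degree(B)=2, level(B)>=2
    F->C: in-degree(C)=0, level(C)=2, enqueue
    F->E: in-degree(E)=2, level(E)>=2
  process A: level=2
    A->B: in-degree(B)=1, level(B)>=3
    A->E: in-degree(E)=1, level(E)>=3
  process C: level=2
    C->B: in-degree(B)=0, level(B)=3, enqueue
    C->E: in-degree(E)=0, level(E)=3, enqueue
  process B: level=3
  process E: level=3
All levels: A:2, B:3, C:2, D:0, E:3, F:1

Answer: A:2, B:3, C:2, D:0, E:3, F:1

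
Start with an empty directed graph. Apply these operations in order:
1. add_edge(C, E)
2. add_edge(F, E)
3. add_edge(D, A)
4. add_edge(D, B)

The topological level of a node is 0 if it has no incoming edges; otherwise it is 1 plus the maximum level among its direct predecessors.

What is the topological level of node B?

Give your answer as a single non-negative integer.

Op 1: add_edge(C, E). Edges now: 1
Op 2: add_edge(F, E). Edges now: 2
Op 3: add_edge(D, A). Edges now: 3
Op 4: add_edge(D, B). Edges now: 4
Compute levels (Kahn BFS):
  sources (in-degree 0): C, D, F
  process C: level=0
    C->E: in-degree(E)=1, level(E)>=1
  process D: level=0
    D->A: in-degree(A)=0, level(A)=1, enqueue
    D->B: in-degree(B)=0, level(B)=1, enqueue
  process F: level=0
    F->E: in-degree(E)=0, level(E)=1, enqueue
  process A: level=1
  process B: level=1
  process E: level=1
All levels: A:1, B:1, C:0, D:0, E:1, F:0
level(B) = 1

Answer: 1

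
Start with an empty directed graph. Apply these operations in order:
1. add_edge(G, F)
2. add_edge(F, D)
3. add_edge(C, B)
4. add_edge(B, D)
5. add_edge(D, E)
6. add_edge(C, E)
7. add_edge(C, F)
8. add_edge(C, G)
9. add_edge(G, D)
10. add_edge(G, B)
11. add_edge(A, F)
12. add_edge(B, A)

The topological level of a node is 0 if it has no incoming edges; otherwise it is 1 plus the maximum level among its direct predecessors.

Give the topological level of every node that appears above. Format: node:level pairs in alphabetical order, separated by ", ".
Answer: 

Answer: A:3, B:2, C:0, D:5, E:6, F:4, G:1

Derivation:
Op 1: add_edge(G, F). Edges now: 1
Op 2: add_edge(F, D). Edges now: 2
Op 3: add_edge(C, B). Edges now: 3
Op 4: add_edge(B, D). Edges now: 4
Op 5: add_edge(D, E). Edges now: 5
Op 6: add_edge(C, E). Edges now: 6
Op 7: add_edge(C, F). Edges now: 7
Op 8: add_edge(C, G). Edges now: 8
Op 9: add_edge(G, D). Edges now: 9
Op 10: add_edge(G, B). Edges now: 10
Op 11: add_edge(A, F). Edges now: 11
Op 12: add_edge(B, A). Edges now: 12
Compute levels (Kahn BFS):
  sources (in-degree 0): C
  process C: level=0
    C->B: in-degree(B)=1, level(B)>=1
    C->E: in-degree(E)=1, level(E)>=1
    C->F: in-degree(F)=2, level(F)>=1
    C->G: in-degree(G)=0, level(G)=1, enqueue
  process G: level=1
    G->B: in-degree(B)=0, level(B)=2, enqueue
    G->D: in-degree(D)=2, level(D)>=2
    G->F: in-degree(F)=1, level(F)>=2
  process B: level=2
    B->A: in-degree(A)=0, level(A)=3, enqueue
    B->D: in-degree(D)=1, level(D)>=3
  process A: level=3
    A->F: in-degree(F)=0, level(F)=4, enqueue
  process F: level=4
    F->D: in-degree(D)=0, level(D)=5, enqueue
  process D: level=5
    D->E: in-degree(E)=0, level(E)=6, enqueue
  process E: level=6
All levels: A:3, B:2, C:0, D:5, E:6, F:4, G:1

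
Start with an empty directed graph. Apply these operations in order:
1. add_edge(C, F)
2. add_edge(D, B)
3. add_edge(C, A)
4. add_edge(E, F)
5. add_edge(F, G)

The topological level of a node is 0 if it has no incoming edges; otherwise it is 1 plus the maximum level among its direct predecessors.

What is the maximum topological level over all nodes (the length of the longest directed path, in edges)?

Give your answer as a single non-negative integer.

Op 1: add_edge(C, F). Edges now: 1
Op 2: add_edge(D, B). Edges now: 2
Op 3: add_edge(C, A). Edges now: 3
Op 4: add_edge(E, F). Edges now: 4
Op 5: add_edge(F, G). Edges now: 5
Compute levels (Kahn BFS):
  sources (in-degree 0): C, D, E
  process C: level=0
    C->A: in-degree(A)=0, level(A)=1, enqueue
    C->F: in-degree(F)=1, level(F)>=1
  process D: level=0
    D->B: in-degree(B)=0, level(B)=1, enqueue
  process E: level=0
    E->F: in-degree(F)=0, level(F)=1, enqueue
  process A: level=1
  process B: level=1
  process F: level=1
    F->G: in-degree(G)=0, level(G)=2, enqueue
  process G: level=2
All levels: A:1, B:1, C:0, D:0, E:0, F:1, G:2
max level = 2

Answer: 2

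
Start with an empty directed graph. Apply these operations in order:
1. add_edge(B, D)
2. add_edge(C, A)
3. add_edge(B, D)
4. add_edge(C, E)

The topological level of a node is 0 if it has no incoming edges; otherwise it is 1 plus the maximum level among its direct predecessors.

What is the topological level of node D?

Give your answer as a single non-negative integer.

Op 1: add_edge(B, D). Edges now: 1
Op 2: add_edge(C, A). Edges now: 2
Op 3: add_edge(B, D) (duplicate, no change). Edges now: 2
Op 4: add_edge(C, E). Edges now: 3
Compute levels (Kahn BFS):
  sources (in-degree 0): B, C
  process B: level=0
    B->D: in-degree(D)=0, level(D)=1, enqueue
  process C: level=0
    C->A: in-degree(A)=0, level(A)=1, enqueue
    C->E: in-degree(E)=0, level(E)=1, enqueue
  process D: level=1
  process A: level=1
  process E: level=1
All levels: A:1, B:0, C:0, D:1, E:1
level(D) = 1

Answer: 1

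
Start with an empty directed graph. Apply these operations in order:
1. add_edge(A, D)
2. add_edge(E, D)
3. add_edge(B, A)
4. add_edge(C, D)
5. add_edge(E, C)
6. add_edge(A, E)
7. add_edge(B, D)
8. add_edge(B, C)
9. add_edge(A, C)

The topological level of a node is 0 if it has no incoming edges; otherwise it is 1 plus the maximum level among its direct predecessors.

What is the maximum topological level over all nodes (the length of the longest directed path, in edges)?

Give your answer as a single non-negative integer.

Answer: 4

Derivation:
Op 1: add_edge(A, D). Edges now: 1
Op 2: add_edge(E, D). Edges now: 2
Op 3: add_edge(B, A). Edges now: 3
Op 4: add_edge(C, D). Edges now: 4
Op 5: add_edge(E, C). Edges now: 5
Op 6: add_edge(A, E). Edges now: 6
Op 7: add_edge(B, D). Edges now: 7
Op 8: add_edge(B, C). Edges now: 8
Op 9: add_edge(A, C). Edges now: 9
Compute levels (Kahn BFS):
  sources (in-degree 0): B
  process B: level=0
    B->A: in-degree(A)=0, level(A)=1, enqueue
    B->C: in-degree(C)=2, level(C)>=1
    B->D: in-degree(D)=3, level(D)>=1
  process A: level=1
    A->C: in-degree(C)=1, level(C)>=2
    A->D: in-degree(D)=2, level(D)>=2
    A->E: in-degree(E)=0, level(E)=2, enqueue
  process E: level=2
    E->C: in-degree(C)=0, level(C)=3, enqueue
    E->D: in-degree(D)=1, level(D)>=3
  process C: level=3
    C->D: in-degree(D)=0, level(D)=4, enqueue
  process D: level=4
All levels: A:1, B:0, C:3, D:4, E:2
max level = 4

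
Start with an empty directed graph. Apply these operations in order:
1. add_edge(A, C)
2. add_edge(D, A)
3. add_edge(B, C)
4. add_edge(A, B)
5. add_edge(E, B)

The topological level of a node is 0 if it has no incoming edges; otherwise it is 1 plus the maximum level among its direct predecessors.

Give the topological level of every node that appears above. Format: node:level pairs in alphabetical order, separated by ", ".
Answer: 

Answer: A:1, B:2, C:3, D:0, E:0

Derivation:
Op 1: add_edge(A, C). Edges now: 1
Op 2: add_edge(D, A). Edges now: 2
Op 3: add_edge(B, C). Edges now: 3
Op 4: add_edge(A, B). Edges now: 4
Op 5: add_edge(E, B). Edges now: 5
Compute levels (Kahn BFS):
  sources (in-degree 0): D, E
  process D: level=0
    D->A: in-degree(A)=0, level(A)=1, enqueue
  process E: level=0
    E->B: in-degree(B)=1, level(B)>=1
  process A: level=1
    A->B: in-degree(B)=0, level(B)=2, enqueue
    A->C: in-degree(C)=1, level(C)>=2
  process B: level=2
    B->C: in-degree(C)=0, level(C)=3, enqueue
  process C: level=3
All levels: A:1, B:2, C:3, D:0, E:0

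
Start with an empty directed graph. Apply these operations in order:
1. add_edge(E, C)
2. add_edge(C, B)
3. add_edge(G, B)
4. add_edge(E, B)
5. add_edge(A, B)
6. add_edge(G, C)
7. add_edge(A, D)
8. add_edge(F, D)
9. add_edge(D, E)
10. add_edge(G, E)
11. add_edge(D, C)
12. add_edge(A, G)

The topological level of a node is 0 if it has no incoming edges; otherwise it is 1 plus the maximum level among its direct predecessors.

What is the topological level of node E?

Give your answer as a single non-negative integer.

Answer: 2

Derivation:
Op 1: add_edge(E, C). Edges now: 1
Op 2: add_edge(C, B). Edges now: 2
Op 3: add_edge(G, B). Edges now: 3
Op 4: add_edge(E, B). Edges now: 4
Op 5: add_edge(A, B). Edges now: 5
Op 6: add_edge(G, C). Edges now: 6
Op 7: add_edge(A, D). Edges now: 7
Op 8: add_edge(F, D). Edges now: 8
Op 9: add_edge(D, E). Edges now: 9
Op 10: add_edge(G, E). Edges now: 10
Op 11: add_edge(D, C). Edges now: 11
Op 12: add_edge(A, G). Edges now: 12
Compute levels (Kahn BFS):
  sources (in-degree 0): A, F
  process A: level=0
    A->B: in-degree(B)=3, level(B)>=1
    A->D: in-degree(D)=1, level(D)>=1
    A->G: in-degree(G)=0, level(G)=1, enqueue
  process F: level=0
    F->D: in-degree(D)=0, level(D)=1, enqueue
  process G: level=1
    G->B: in-degree(B)=2, level(B)>=2
    G->C: in-degree(C)=2, level(C)>=2
    G->E: in-degree(E)=1, level(E)>=2
  process D: level=1
    D->C: in-degree(C)=1, level(C)>=2
    D->E: in-degree(E)=0, level(E)=2, enqueue
  process E: level=2
    E->B: in-degree(B)=1, level(B)>=3
    E->C: in-degree(C)=0, level(C)=3, enqueue
  process C: level=3
    C->B: in-degree(B)=0, level(B)=4, enqueue
  process B: level=4
All levels: A:0, B:4, C:3, D:1, E:2, F:0, G:1
level(E) = 2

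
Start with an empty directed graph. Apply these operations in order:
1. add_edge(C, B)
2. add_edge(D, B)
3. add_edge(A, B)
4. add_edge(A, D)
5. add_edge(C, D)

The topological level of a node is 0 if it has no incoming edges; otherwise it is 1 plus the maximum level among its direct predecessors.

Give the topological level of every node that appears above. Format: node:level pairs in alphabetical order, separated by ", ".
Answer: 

Op 1: add_edge(C, B). Edges now: 1
Op 2: add_edge(D, B). Edges now: 2
Op 3: add_edge(A, B). Edges now: 3
Op 4: add_edge(A, D). Edges now: 4
Op 5: add_edge(C, D). Edges now: 5
Compute levels (Kahn BFS):
  sources (in-degree 0): A, C
  process A: level=0
    A->B: in-degree(B)=2, level(B)>=1
    A->D: in-degree(D)=1, level(D)>=1
  process C: level=0
    C->B: in-degree(B)=1, level(B)>=1
    C->D: in-degree(D)=0, level(D)=1, enqueue
  process D: level=1
    D->B: in-degree(B)=0, level(B)=2, enqueue
  process B: level=2
All levels: A:0, B:2, C:0, D:1

Answer: A:0, B:2, C:0, D:1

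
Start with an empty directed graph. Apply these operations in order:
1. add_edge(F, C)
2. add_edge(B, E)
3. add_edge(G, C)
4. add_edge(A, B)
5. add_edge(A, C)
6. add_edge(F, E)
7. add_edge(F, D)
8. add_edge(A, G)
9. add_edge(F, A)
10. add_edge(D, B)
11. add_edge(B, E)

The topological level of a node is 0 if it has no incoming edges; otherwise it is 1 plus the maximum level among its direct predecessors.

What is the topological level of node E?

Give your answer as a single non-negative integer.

Answer: 3

Derivation:
Op 1: add_edge(F, C). Edges now: 1
Op 2: add_edge(B, E). Edges now: 2
Op 3: add_edge(G, C). Edges now: 3
Op 4: add_edge(A, B). Edges now: 4
Op 5: add_edge(A, C). Edges now: 5
Op 6: add_edge(F, E). Edges now: 6
Op 7: add_edge(F, D). Edges now: 7
Op 8: add_edge(A, G). Edges now: 8
Op 9: add_edge(F, A). Edges now: 9
Op 10: add_edge(D, B). Edges now: 10
Op 11: add_edge(B, E) (duplicate, no change). Edges now: 10
Compute levels (Kahn BFS):
  sources (in-degree 0): F
  process F: level=0
    F->A: in-degree(A)=0, level(A)=1, enqueue
    F->C: in-degree(C)=2, level(C)>=1
    F->D: in-degree(D)=0, level(D)=1, enqueue
    F->E: in-degree(E)=1, level(E)>=1
  process A: level=1
    A->B: in-degree(B)=1, level(B)>=2
    A->C: in-degree(C)=1, level(C)>=2
    A->G: in-degree(G)=0, level(G)=2, enqueue
  process D: level=1
    D->B: in-degree(B)=0, level(B)=2, enqueue
  process G: level=2
    G->C: in-degree(C)=0, level(C)=3, enqueue
  process B: level=2
    B->E: in-degree(E)=0, level(E)=3, enqueue
  process C: level=3
  process E: level=3
All levels: A:1, B:2, C:3, D:1, E:3, F:0, G:2
level(E) = 3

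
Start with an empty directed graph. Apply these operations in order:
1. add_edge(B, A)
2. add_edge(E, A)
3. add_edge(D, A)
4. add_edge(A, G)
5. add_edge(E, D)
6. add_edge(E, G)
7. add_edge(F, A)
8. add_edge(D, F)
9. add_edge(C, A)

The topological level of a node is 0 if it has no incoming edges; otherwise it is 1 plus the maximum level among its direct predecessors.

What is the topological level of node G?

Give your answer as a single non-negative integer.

Answer: 4

Derivation:
Op 1: add_edge(B, A). Edges now: 1
Op 2: add_edge(E, A). Edges now: 2
Op 3: add_edge(D, A). Edges now: 3
Op 4: add_edge(A, G). Edges now: 4
Op 5: add_edge(E, D). Edges now: 5
Op 6: add_edge(E, G). Edges now: 6
Op 7: add_edge(F, A). Edges now: 7
Op 8: add_edge(D, F). Edges now: 8
Op 9: add_edge(C, A). Edges now: 9
Compute levels (Kahn BFS):
  sources (in-degree 0): B, C, E
  process B: level=0
    B->A: in-degree(A)=4, level(A)>=1
  process C: level=0
    C->A: in-degree(A)=3, level(A)>=1
  process E: level=0
    E->A: in-degree(A)=2, level(A)>=1
    E->D: in-degree(D)=0, level(D)=1, enqueue
    E->G: in-degree(G)=1, level(G)>=1
  process D: level=1
    D->A: in-degree(A)=1, level(A)>=2
    D->F: in-degree(F)=0, level(F)=2, enqueue
  process F: level=2
    F->A: in-degree(A)=0, level(A)=3, enqueue
  process A: level=3
    A->G: in-degree(G)=0, level(G)=4, enqueue
  process G: level=4
All levels: A:3, B:0, C:0, D:1, E:0, F:2, G:4
level(G) = 4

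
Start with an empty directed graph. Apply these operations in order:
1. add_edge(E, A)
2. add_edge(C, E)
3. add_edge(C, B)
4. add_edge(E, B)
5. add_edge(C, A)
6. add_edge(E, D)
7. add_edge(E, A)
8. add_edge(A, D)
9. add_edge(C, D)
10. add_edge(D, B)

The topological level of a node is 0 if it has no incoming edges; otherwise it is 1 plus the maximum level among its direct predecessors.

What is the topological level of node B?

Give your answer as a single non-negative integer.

Answer: 4

Derivation:
Op 1: add_edge(E, A). Edges now: 1
Op 2: add_edge(C, E). Edges now: 2
Op 3: add_edge(C, B). Edges now: 3
Op 4: add_edge(E, B). Edges now: 4
Op 5: add_edge(C, A). Edges now: 5
Op 6: add_edge(E, D). Edges now: 6
Op 7: add_edge(E, A) (duplicate, no change). Edges now: 6
Op 8: add_edge(A, D). Edges now: 7
Op 9: add_edge(C, D). Edges now: 8
Op 10: add_edge(D, B). Edges now: 9
Compute levels (Kahn BFS):
  sources (in-degree 0): C
  process C: level=0
    C->A: in-degree(A)=1, level(A)>=1
    C->B: in-degree(B)=2, level(B)>=1
    C->D: in-degree(D)=2, level(D)>=1
    C->E: in-degree(E)=0, level(E)=1, enqueue
  process E: level=1
    E->A: in-degree(A)=0, level(A)=2, enqueue
    E->B: in-degree(B)=1, level(B)>=2
    E->D: in-degree(D)=1, level(D)>=2
  process A: level=2
    A->D: in-degree(D)=0, level(D)=3, enqueue
  process D: level=3
    D->B: in-degree(B)=0, level(B)=4, enqueue
  process B: level=4
All levels: A:2, B:4, C:0, D:3, E:1
level(B) = 4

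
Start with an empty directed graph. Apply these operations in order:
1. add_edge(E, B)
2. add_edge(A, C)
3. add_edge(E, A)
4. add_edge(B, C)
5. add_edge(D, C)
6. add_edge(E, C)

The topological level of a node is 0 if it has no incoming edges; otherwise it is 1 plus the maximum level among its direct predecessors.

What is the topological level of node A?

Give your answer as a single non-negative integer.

Op 1: add_edge(E, B). Edges now: 1
Op 2: add_edge(A, C). Edges now: 2
Op 3: add_edge(E, A). Edges now: 3
Op 4: add_edge(B, C). Edges now: 4
Op 5: add_edge(D, C). Edges now: 5
Op 6: add_edge(E, C). Edges now: 6
Compute levels (Kahn BFS):
  sources (in-degree 0): D, E
  process D: level=0
    D->C: in-degree(C)=3, level(C)>=1
  process E: level=0
    E->A: in-degree(A)=0, level(A)=1, enqueue
    E->B: in-degree(B)=0, level(B)=1, enqueue
    E->C: in-degree(C)=2, level(C)>=1
  process A: level=1
    A->C: in-degree(C)=1, level(C)>=2
  process B: level=1
    B->C: in-degree(C)=0, level(C)=2, enqueue
  process C: level=2
All levels: A:1, B:1, C:2, D:0, E:0
level(A) = 1

Answer: 1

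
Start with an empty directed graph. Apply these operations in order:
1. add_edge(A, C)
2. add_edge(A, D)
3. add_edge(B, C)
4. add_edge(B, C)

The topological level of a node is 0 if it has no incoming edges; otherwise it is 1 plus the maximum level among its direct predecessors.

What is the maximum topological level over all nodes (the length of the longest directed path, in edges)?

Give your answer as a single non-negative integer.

Op 1: add_edge(A, C). Edges now: 1
Op 2: add_edge(A, D). Edges now: 2
Op 3: add_edge(B, C). Edges now: 3
Op 4: add_edge(B, C) (duplicate, no change). Edges now: 3
Compute levels (Kahn BFS):
  sources (in-degree 0): A, B
  process A: level=0
    A->C: in-degree(C)=1, level(C)>=1
    A->D: in-degree(D)=0, level(D)=1, enqueue
  process B: level=0
    B->C: in-degree(C)=0, level(C)=1, enqueue
  process D: level=1
  process C: level=1
All levels: A:0, B:0, C:1, D:1
max level = 1

Answer: 1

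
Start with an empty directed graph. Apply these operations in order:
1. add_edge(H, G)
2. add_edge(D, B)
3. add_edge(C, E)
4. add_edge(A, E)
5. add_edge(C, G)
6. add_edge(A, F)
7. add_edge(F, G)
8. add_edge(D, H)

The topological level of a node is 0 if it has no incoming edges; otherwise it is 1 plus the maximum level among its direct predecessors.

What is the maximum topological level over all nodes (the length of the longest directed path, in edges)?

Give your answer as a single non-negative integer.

Op 1: add_edge(H, G). Edges now: 1
Op 2: add_edge(D, B). Edges now: 2
Op 3: add_edge(C, E). Edges now: 3
Op 4: add_edge(A, E). Edges now: 4
Op 5: add_edge(C, G). Edges now: 5
Op 6: add_edge(A, F). Edges now: 6
Op 7: add_edge(F, G). Edges now: 7
Op 8: add_edge(D, H). Edges now: 8
Compute levels (Kahn BFS):
  sources (in-degree 0): A, C, D
  process A: level=0
    A->E: in-degree(E)=1, level(E)>=1
    A->F: in-degree(F)=0, level(F)=1, enqueue
  process C: level=0
    C->E: in-degree(E)=0, level(E)=1, enqueue
    C->G: in-degree(G)=2, level(G)>=1
  process D: level=0
    D->B: in-degree(B)=0, level(B)=1, enqueue
    D->H: in-degree(H)=0, level(H)=1, enqueue
  process F: level=1
    F->G: in-degree(G)=1, level(G)>=2
  process E: level=1
  process B: level=1
  process H: level=1
    H->G: in-degree(G)=0, level(G)=2, enqueue
  process G: level=2
All levels: A:0, B:1, C:0, D:0, E:1, F:1, G:2, H:1
max level = 2

Answer: 2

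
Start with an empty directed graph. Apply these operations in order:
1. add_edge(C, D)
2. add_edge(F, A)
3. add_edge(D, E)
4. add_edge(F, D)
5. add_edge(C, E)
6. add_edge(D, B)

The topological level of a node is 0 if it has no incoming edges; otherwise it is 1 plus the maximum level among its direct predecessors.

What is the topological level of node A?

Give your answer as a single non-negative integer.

Op 1: add_edge(C, D). Edges now: 1
Op 2: add_edge(F, A). Edges now: 2
Op 3: add_edge(D, E). Edges now: 3
Op 4: add_edge(F, D). Edges now: 4
Op 5: add_edge(C, E). Edges now: 5
Op 6: add_edge(D, B). Edges now: 6
Compute levels (Kahn BFS):
  sources (in-degree 0): C, F
  process C: level=0
    C->D: in-degree(D)=1, level(D)>=1
    C->E: in-degree(E)=1, level(E)>=1
  process F: level=0
    F->A: in-degree(A)=0, level(A)=1, enqueue
    F->D: in-degree(D)=0, level(D)=1, enqueue
  process A: level=1
  process D: level=1
    D->B: in-degree(B)=0, level(B)=2, enqueue
    D->E: in-degree(E)=0, level(E)=2, enqueue
  process B: level=2
  process E: level=2
All levels: A:1, B:2, C:0, D:1, E:2, F:0
level(A) = 1

Answer: 1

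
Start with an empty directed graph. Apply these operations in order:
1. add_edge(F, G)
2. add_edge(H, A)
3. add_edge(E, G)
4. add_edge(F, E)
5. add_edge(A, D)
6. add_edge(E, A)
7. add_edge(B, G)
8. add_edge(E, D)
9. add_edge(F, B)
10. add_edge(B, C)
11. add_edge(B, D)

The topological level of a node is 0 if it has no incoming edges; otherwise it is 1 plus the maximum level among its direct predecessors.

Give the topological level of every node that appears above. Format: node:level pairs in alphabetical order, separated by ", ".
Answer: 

Answer: A:2, B:1, C:2, D:3, E:1, F:0, G:2, H:0

Derivation:
Op 1: add_edge(F, G). Edges now: 1
Op 2: add_edge(H, A). Edges now: 2
Op 3: add_edge(E, G). Edges now: 3
Op 4: add_edge(F, E). Edges now: 4
Op 5: add_edge(A, D). Edges now: 5
Op 6: add_edge(E, A). Edges now: 6
Op 7: add_edge(B, G). Edges now: 7
Op 8: add_edge(E, D). Edges now: 8
Op 9: add_edge(F, B). Edges now: 9
Op 10: add_edge(B, C). Edges now: 10
Op 11: add_edge(B, D). Edges now: 11
Compute levels (Kahn BFS):
  sources (in-degree 0): F, H
  process F: level=0
    F->B: in-degree(B)=0, level(B)=1, enqueue
    F->E: in-degree(E)=0, level(E)=1, enqueue
    F->G: in-degree(G)=2, level(G)>=1
  process H: level=0
    H->A: in-degree(A)=1, level(A)>=1
  process B: level=1
    B->C: in-degree(C)=0, level(C)=2, enqueue
    B->D: in-degree(D)=2, level(D)>=2
    B->G: in-degree(G)=1, level(G)>=2
  process E: level=1
    E->A: in-degree(A)=0, level(A)=2, enqueue
    E->D: in-degree(D)=1, level(D)>=2
    E->G: in-degree(G)=0, level(G)=2, enqueue
  process C: level=2
  process A: level=2
    A->D: in-degree(D)=0, level(D)=3, enqueue
  process G: level=2
  process D: level=3
All levels: A:2, B:1, C:2, D:3, E:1, F:0, G:2, H:0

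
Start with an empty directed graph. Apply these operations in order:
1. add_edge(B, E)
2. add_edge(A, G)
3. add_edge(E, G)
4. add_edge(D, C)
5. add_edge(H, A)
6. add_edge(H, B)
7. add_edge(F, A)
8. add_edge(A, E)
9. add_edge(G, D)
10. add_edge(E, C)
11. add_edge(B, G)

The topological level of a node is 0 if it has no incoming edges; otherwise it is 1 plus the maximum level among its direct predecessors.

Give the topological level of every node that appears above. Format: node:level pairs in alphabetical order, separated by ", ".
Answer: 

Op 1: add_edge(B, E). Edges now: 1
Op 2: add_edge(A, G). Edges now: 2
Op 3: add_edge(E, G). Edges now: 3
Op 4: add_edge(D, C). Edges now: 4
Op 5: add_edge(H, A). Edges now: 5
Op 6: add_edge(H, B). Edges now: 6
Op 7: add_edge(F, A). Edges now: 7
Op 8: add_edge(A, E). Edges now: 8
Op 9: add_edge(G, D). Edges now: 9
Op 10: add_edge(E, C). Edges now: 10
Op 11: add_edge(B, G). Edges now: 11
Compute levels (Kahn BFS):
  sources (in-degree 0): F, H
  process F: level=0
    F->A: in-degree(A)=1, level(A)>=1
  process H: level=0
    H->A: in-degree(A)=0, level(A)=1, enqueue
    H->B: in-degree(B)=0, level(B)=1, enqueue
  process A: level=1
    A->E: in-degree(E)=1, level(E)>=2
    A->G: in-degree(G)=2, level(G)>=2
  process B: level=1
    B->E: in-degree(E)=0, level(E)=2, enqueue
    B->G: in-degree(G)=1, level(G)>=2
  process E: level=2
    E->C: in-degree(C)=1, level(C)>=3
    E->G: in-degree(G)=0, level(G)=3, enqueue
  process G: level=3
    G->D: in-degree(D)=0, level(D)=4, enqueue
  process D: level=4
    D->C: in-degree(C)=0, level(C)=5, enqueue
  process C: level=5
All levels: A:1, B:1, C:5, D:4, E:2, F:0, G:3, H:0

Answer: A:1, B:1, C:5, D:4, E:2, F:0, G:3, H:0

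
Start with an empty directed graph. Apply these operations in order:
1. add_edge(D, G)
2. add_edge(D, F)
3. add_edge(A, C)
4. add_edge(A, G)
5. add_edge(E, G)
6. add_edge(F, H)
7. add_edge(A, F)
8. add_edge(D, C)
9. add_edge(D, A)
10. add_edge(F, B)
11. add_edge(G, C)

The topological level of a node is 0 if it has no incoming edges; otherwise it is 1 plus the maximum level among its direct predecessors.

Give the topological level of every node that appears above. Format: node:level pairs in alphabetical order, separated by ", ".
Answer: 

Answer: A:1, B:3, C:3, D:0, E:0, F:2, G:2, H:3

Derivation:
Op 1: add_edge(D, G). Edges now: 1
Op 2: add_edge(D, F). Edges now: 2
Op 3: add_edge(A, C). Edges now: 3
Op 4: add_edge(A, G). Edges now: 4
Op 5: add_edge(E, G). Edges now: 5
Op 6: add_edge(F, H). Edges now: 6
Op 7: add_edge(A, F). Edges now: 7
Op 8: add_edge(D, C). Edges now: 8
Op 9: add_edge(D, A). Edges now: 9
Op 10: add_edge(F, B). Edges now: 10
Op 11: add_edge(G, C). Edges now: 11
Compute levels (Kahn BFS):
  sources (in-degree 0): D, E
  process D: level=0
    D->A: in-degree(A)=0, level(A)=1, enqueue
    D->C: in-degree(C)=2, level(C)>=1
    D->F: in-degree(F)=1, level(F)>=1
    D->G: in-degree(G)=2, level(G)>=1
  process E: level=0
    E->G: in-degree(G)=1, level(G)>=1
  process A: level=1
    A->C: in-degree(C)=1, level(C)>=2
    A->F: in-degree(F)=0, level(F)=2, enqueue
    A->G: in-degree(G)=0, level(G)=2, enqueue
  process F: level=2
    F->B: in-degree(B)=0, level(B)=3, enqueue
    F->H: in-degree(H)=0, level(H)=3, enqueue
  process G: level=2
    G->C: in-degree(C)=0, level(C)=3, enqueue
  process B: level=3
  process H: level=3
  process C: level=3
All levels: A:1, B:3, C:3, D:0, E:0, F:2, G:2, H:3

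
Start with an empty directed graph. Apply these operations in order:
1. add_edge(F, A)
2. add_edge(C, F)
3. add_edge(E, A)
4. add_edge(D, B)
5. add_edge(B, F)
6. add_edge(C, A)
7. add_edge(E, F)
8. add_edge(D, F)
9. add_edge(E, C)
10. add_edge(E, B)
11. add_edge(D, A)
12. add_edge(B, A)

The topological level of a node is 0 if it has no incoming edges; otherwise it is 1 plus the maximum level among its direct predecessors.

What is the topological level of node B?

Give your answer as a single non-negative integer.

Op 1: add_edge(F, A). Edges now: 1
Op 2: add_edge(C, F). Edges now: 2
Op 3: add_edge(E, A). Edges now: 3
Op 4: add_edge(D, B). Edges now: 4
Op 5: add_edge(B, F). Edges now: 5
Op 6: add_edge(C, A). Edges now: 6
Op 7: add_edge(E, F). Edges now: 7
Op 8: add_edge(D, F). Edges now: 8
Op 9: add_edge(E, C). Edges now: 9
Op 10: add_edge(E, B). Edges now: 10
Op 11: add_edge(D, A). Edges now: 11
Op 12: add_edge(B, A). Edges now: 12
Compute levels (Kahn BFS):
  sources (in-degree 0): D, E
  process D: level=0
    D->A: in-degree(A)=4, level(A)>=1
    D->B: in-degree(B)=1, level(B)>=1
    D->F: in-degree(F)=3, level(F)>=1
  process E: level=0
    E->A: in-degree(A)=3, level(A)>=1
    E->B: in-degree(B)=0, level(B)=1, enqueue
    E->C: in-degree(C)=0, level(C)=1, enqueue
    E->F: in-degree(F)=2, level(F)>=1
  process B: level=1
    B->A: in-degree(A)=2, level(A)>=2
    B->F: in-degree(F)=1, level(F)>=2
  process C: level=1
    C->A: in-degree(A)=1, level(A)>=2
    C->F: in-degree(F)=0, level(F)=2, enqueue
  process F: level=2
    F->A: in-degree(A)=0, level(A)=3, enqueue
  process A: level=3
All levels: A:3, B:1, C:1, D:0, E:0, F:2
level(B) = 1

Answer: 1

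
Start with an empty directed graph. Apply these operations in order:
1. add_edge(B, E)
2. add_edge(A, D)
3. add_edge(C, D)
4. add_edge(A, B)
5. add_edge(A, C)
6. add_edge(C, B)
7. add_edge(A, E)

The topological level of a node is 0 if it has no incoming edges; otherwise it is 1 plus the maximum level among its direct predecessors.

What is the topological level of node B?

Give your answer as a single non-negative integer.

Answer: 2

Derivation:
Op 1: add_edge(B, E). Edges now: 1
Op 2: add_edge(A, D). Edges now: 2
Op 3: add_edge(C, D). Edges now: 3
Op 4: add_edge(A, B). Edges now: 4
Op 5: add_edge(A, C). Edges now: 5
Op 6: add_edge(C, B). Edges now: 6
Op 7: add_edge(A, E). Edges now: 7
Compute levels (Kahn BFS):
  sources (in-degree 0): A
  process A: level=0
    A->B: in-degree(B)=1, level(B)>=1
    A->C: in-degree(C)=0, level(C)=1, enqueue
    A->D: in-degree(D)=1, level(D)>=1
    A->E: in-degree(E)=1, level(E)>=1
  process C: level=1
    C->B: in-degree(B)=0, level(B)=2, enqueue
    C->D: in-degree(D)=0, level(D)=2, enqueue
  process B: level=2
    B->E: in-degree(E)=0, level(E)=3, enqueue
  process D: level=2
  process E: level=3
All levels: A:0, B:2, C:1, D:2, E:3
level(B) = 2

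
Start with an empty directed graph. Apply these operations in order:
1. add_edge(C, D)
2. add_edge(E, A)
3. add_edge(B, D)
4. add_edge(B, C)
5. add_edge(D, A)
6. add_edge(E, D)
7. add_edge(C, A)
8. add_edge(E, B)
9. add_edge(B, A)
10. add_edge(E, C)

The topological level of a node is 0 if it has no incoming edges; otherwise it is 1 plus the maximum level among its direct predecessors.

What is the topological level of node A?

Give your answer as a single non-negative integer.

Answer: 4

Derivation:
Op 1: add_edge(C, D). Edges now: 1
Op 2: add_edge(E, A). Edges now: 2
Op 3: add_edge(B, D). Edges now: 3
Op 4: add_edge(B, C). Edges now: 4
Op 5: add_edge(D, A). Edges now: 5
Op 6: add_edge(E, D). Edges now: 6
Op 7: add_edge(C, A). Edges now: 7
Op 8: add_edge(E, B). Edges now: 8
Op 9: add_edge(B, A). Edges now: 9
Op 10: add_edge(E, C). Edges now: 10
Compute levels (Kahn BFS):
  sources (in-degree 0): E
  process E: level=0
    E->A: in-degree(A)=3, level(A)>=1
    E->B: in-degree(B)=0, level(B)=1, enqueue
    E->C: in-degree(C)=1, level(C)>=1
    E->D: in-degree(D)=2, level(D)>=1
  process B: level=1
    B->A: in-degree(A)=2, level(A)>=2
    B->C: in-degree(C)=0, level(C)=2, enqueue
    B->D: in-degree(D)=1, level(D)>=2
  process C: level=2
    C->A: in-degree(A)=1, level(A)>=3
    C->D: in-degree(D)=0, level(D)=3, enqueue
  process D: level=3
    D->A: in-degree(A)=0, level(A)=4, enqueue
  process A: level=4
All levels: A:4, B:1, C:2, D:3, E:0
level(A) = 4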